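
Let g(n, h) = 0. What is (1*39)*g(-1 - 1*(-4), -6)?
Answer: 0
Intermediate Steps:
(1*39)*g(-1 - 1*(-4), -6) = (1*39)*0 = 39*0 = 0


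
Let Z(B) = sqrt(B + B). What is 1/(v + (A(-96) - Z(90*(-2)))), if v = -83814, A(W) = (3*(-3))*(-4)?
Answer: I/(6*(sqrt(10) - 13963*I)) ≈ -1.1936e-5 + 2.7033e-9*I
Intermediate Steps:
Z(B) = sqrt(2)*sqrt(B) (Z(B) = sqrt(2*B) = sqrt(2)*sqrt(B))
A(W) = 36 (A(W) = -9*(-4) = 36)
1/(v + (A(-96) - Z(90*(-2)))) = 1/(-83814 + (36 - sqrt(2)*sqrt(90*(-2)))) = 1/(-83814 + (36 - sqrt(2)*sqrt(-180))) = 1/(-83814 + (36 - sqrt(2)*6*I*sqrt(5))) = 1/(-83814 + (36 - 6*I*sqrt(10))) = 1/(-83778 - 6*I*sqrt(10))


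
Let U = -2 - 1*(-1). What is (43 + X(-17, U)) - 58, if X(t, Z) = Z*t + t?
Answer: -15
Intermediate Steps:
U = -1 (U = -2 + 1 = -1)
X(t, Z) = t + Z*t
(43 + X(-17, U)) - 58 = (43 - 17*(1 - 1)) - 58 = (43 - 17*0) - 58 = (43 + 0) - 58 = 43 - 58 = -15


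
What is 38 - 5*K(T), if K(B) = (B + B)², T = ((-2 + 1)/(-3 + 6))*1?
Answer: 322/9 ≈ 35.778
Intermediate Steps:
T = -⅓ (T = -1/3*1 = -1*⅓*1 = -⅓*1 = -⅓ ≈ -0.33333)
K(B) = 4*B² (K(B) = (2*B)² = 4*B²)
38 - 5*K(T) = 38 - 20*(-⅓)² = 38 - 20/9 = 322/9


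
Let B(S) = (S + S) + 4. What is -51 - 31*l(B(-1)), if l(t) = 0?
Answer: -51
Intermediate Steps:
B(S) = 4 + 2*S (B(S) = 2*S + 4 = 4 + 2*S)
-51 - 31*l(B(-1)) = -51 - 31*0 = -51 + 0 = -51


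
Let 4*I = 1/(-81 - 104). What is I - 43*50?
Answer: -1591001/740 ≈ -2150.0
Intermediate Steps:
I = -1/740 (I = 1/(4*(-81 - 104)) = (¼)/(-185) = (¼)*(-1/185) = -1/740 ≈ -0.0013514)
I - 43*50 = -1/740 - 43*50 = -1/740 - 2150 = -1591001/740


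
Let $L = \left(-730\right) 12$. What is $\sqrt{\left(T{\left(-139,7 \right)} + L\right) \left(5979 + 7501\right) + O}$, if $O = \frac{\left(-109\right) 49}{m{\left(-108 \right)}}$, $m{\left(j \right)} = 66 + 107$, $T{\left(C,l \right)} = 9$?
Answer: $\frac{i \sqrt{3530529916913}}{173} \approx 10861.0 i$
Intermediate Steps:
$L = -8760$
$m{\left(j \right)} = 173$
$O = - \frac{5341}{173}$ ($O = \frac{\left(-109\right) 49}{173} = \left(-5341\right) \frac{1}{173} = - \frac{5341}{173} \approx -30.873$)
$\sqrt{\left(T{\left(-139,7 \right)} + L\right) \left(5979 + 7501\right) + O} = \sqrt{\left(9 - 8760\right) \left(5979 + 7501\right) - \frac{5341}{173}} = \sqrt{\left(-8751\right) 13480 - \frac{5341}{173}} = \sqrt{-117963480 - \frac{5341}{173}} = \sqrt{- \frac{20407687381}{173}} = \frac{i \sqrt{3530529916913}}{173}$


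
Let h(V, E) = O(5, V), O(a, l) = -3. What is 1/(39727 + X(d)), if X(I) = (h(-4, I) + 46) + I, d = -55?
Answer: 1/39715 ≈ 2.5179e-5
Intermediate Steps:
h(V, E) = -3
X(I) = 43 + I (X(I) = (-3 + 46) + I = 43 + I)
1/(39727 + X(d)) = 1/(39727 + (43 - 55)) = 1/(39727 - 12) = 1/39715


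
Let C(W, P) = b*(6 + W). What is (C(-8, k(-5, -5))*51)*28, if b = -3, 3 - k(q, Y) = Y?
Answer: 8568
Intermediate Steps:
k(q, Y) = 3 - Y
C(W, P) = -18 - 3*W (C(W, P) = -3*(6 + W) = -18 - 3*W)
(C(-8, k(-5, -5))*51)*28 = ((-18 - 3*(-8))*51)*28 = ((-18 + 24)*51)*28 = (6*51)*28 = 306*28 = 8568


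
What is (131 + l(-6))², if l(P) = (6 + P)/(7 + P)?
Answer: 17161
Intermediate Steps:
l(P) = (6 + P)/(7 + P)
(131 + l(-6))² = (131 + (6 - 6)/(7 - 6))² = (131 + 0/1)² = (131 + 1*0)² = (131 + 0)² = 131² = 17161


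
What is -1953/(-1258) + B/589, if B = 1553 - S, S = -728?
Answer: 4019815/740962 ≈ 5.4251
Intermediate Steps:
B = 2281 (B = 1553 - 1*(-728) = 1553 + 728 = 2281)
-1953/(-1258) + B/589 = -1953/(-1258) + 2281/589 = -1953*(-1/1258) + 2281*(1/589) = 1953/1258 + 2281/589 = 4019815/740962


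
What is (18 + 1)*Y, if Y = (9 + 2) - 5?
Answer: 114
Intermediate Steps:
Y = 6 (Y = 11 - 5 = 6)
(18 + 1)*Y = (18 + 1)*6 = 19*6 = 114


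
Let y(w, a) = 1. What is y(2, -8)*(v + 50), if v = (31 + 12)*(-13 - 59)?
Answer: -3046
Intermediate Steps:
v = -3096 (v = 43*(-72) = -3096)
y(2, -8)*(v + 50) = 1*(-3096 + 50) = 1*(-3046) = -3046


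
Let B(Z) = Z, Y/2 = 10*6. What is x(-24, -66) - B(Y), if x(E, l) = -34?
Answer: -154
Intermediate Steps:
Y = 120 (Y = 2*(10*6) = 2*60 = 120)
x(-24, -66) - B(Y) = -34 - 1*120 = -34 - 120 = -154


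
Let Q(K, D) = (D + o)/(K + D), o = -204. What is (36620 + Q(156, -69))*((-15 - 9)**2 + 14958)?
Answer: 16495383726/29 ≈ 5.6881e+8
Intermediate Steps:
Q(K, D) = (-204 + D)/(D + K) (Q(K, D) = (D - 204)/(K + D) = (-204 + D)/(D + K))
(36620 + Q(156, -69))*((-15 - 9)**2 + 14958) = (36620 + (-204 - 69)/(-69 + 156))*((-15 - 9)**2 + 14958) = (36620 - 273/87)*((-24)**2 + 14958) = (36620 + (1/87)*(-273))*(576 + 14958) = (36620 - 91/29)*15534 = (1061889/29)*15534 = 16495383726/29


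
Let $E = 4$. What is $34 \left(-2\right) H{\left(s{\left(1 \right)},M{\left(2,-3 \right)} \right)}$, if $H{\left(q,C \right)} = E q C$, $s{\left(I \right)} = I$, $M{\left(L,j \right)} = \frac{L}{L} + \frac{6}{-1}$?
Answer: $1360$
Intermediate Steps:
$M{\left(L,j \right)} = -5$ ($M{\left(L,j \right)} = 1 + 6 \left(-1\right) = 1 - 6 = -5$)
$H{\left(q,C \right)} = 4 C q$ ($H{\left(q,C \right)} = 4 q C = 4 C q$)
$34 \left(-2\right) H{\left(s{\left(1 \right)},M{\left(2,-3 \right)} \right)} = 34 \left(-2\right) 4 \left(-5\right) 1 = \left(-68\right) \left(-20\right) = 1360$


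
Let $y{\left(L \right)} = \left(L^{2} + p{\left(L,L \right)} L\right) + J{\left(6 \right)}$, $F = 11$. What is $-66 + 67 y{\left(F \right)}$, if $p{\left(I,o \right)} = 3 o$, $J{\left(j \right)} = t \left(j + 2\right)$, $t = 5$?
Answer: $35042$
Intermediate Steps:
$J{\left(j \right)} = 10 + 5 j$ ($J{\left(j \right)} = 5 \left(j + 2\right) = 5 \left(2 + j\right) = 10 + 5 j$)
$y{\left(L \right)} = 40 + 4 L^{2}$ ($y{\left(L \right)} = \left(L^{2} + 3 L L\right) + \left(10 + 5 \cdot 6\right) = \left(L^{2} + 3 L^{2}\right) + \left(10 + 30\right) = 4 L^{2} + 40 = 40 + 4 L^{2}$)
$-66 + 67 y{\left(F \right)} = -66 + 67 \left(40 + 4 \cdot 11^{2}\right) = -66 + 67 \left(40 + 4 \cdot 121\right) = -66 + 67 \left(40 + 484\right) = -66 + 67 \cdot 524 = -66 + 35108 = 35042$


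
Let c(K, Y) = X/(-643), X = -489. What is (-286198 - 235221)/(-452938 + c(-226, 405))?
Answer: 335272417/291238645 ≈ 1.1512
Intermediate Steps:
c(K, Y) = 489/643 (c(K, Y) = -489/(-643) = -489*(-1/643) = 489/643)
(-286198 - 235221)/(-452938 + c(-226, 405)) = (-286198 - 235221)/(-452938 + 489/643) = -521419/(-291238645/643) = -521419*(-643/291238645) = 335272417/291238645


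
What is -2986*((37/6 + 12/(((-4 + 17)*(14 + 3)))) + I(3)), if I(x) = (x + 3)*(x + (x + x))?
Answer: -119220529/663 ≈ -1.7982e+5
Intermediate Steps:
I(x) = 3*x*(3 + x) (I(x) = (3 + x)*(x + 2*x) = (3 + x)*(3*x) = 3*x*(3 + x))
-2986*((37/6 + 12/(((-4 + 17)*(14 + 3)))) + I(3)) = -2986*((37/6 + 12/(((-4 + 17)*(14 + 3)))) + 3*3*(3 + 3)) = -2986*((37*(⅙) + 12/((13*17))) + 3*3*6) = -2986*((37/6 + 12/221) + 54) = -2986*(8249/1326 + 54) = -2986*79853/1326 = -119220529/663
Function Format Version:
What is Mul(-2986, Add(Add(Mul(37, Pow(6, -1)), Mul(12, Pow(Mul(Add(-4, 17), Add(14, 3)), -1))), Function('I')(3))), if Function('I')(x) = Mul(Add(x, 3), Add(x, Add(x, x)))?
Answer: Rational(-119220529, 663) ≈ -1.7982e+5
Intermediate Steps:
Function('I')(x) = Mul(3, x, Add(3, x)) (Function('I')(x) = Mul(Add(3, x), Add(x, Mul(2, x))) = Mul(Add(3, x), Mul(3, x)) = Mul(3, x, Add(3, x)))
Mul(-2986, Add(Add(Mul(37, Pow(6, -1)), Mul(12, Pow(Mul(Add(-4, 17), Add(14, 3)), -1))), Function('I')(3))) = Mul(-2986, Add(Add(Mul(37, Pow(6, -1)), Mul(12, Pow(Mul(Add(-4, 17), Add(14, 3)), -1))), Mul(3, 3, Add(3, 3)))) = Mul(-2986, Add(Add(Mul(37, Rational(1, 6)), Mul(12, Pow(Mul(13, 17), -1))), Mul(3, 3, 6))) = Mul(-2986, Add(Add(Rational(37, 6), Mul(12, Pow(221, -1))), 54)) = Mul(-2986, Add(Add(Rational(37, 6), Mul(12, Rational(1, 221))), 54)) = Mul(-2986, Add(Add(Rational(37, 6), Rational(12, 221)), 54)) = Mul(-2986, Add(Rational(8249, 1326), 54)) = Mul(-2986, Rational(79853, 1326)) = Rational(-119220529, 663)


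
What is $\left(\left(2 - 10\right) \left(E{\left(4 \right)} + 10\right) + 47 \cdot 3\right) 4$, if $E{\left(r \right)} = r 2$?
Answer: $-12$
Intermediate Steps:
$E{\left(r \right)} = 2 r$
$\left(\left(2 - 10\right) \left(E{\left(4 \right)} + 10\right) + 47 \cdot 3\right) 4 = \left(\left(2 - 10\right) \left(2 \cdot 4 + 10\right) + 47 \cdot 3\right) 4 = \left(- 8 \left(8 + 10\right) + 141\right) 4 = \left(\left(-8\right) 18 + 141\right) 4 = \left(-144 + 141\right) 4 = \left(-3\right) 4 = -12$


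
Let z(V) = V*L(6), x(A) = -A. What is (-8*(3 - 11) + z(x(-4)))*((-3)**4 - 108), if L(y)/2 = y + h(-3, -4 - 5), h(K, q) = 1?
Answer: -3240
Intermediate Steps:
L(y) = 2 + 2*y (L(y) = 2*(y + 1) = 2*(1 + y) = 2 + 2*y)
z(V) = 14*V (z(V) = V*(2 + 2*6) = V*(2 + 12) = V*14 = 14*V)
(-8*(3 - 11) + z(x(-4)))*((-3)**4 - 108) = (-8*(3 - 11) + 14*(-1*(-4)))*((-3)**4 - 108) = (-8*(-8) + 14*4)*(81 - 108) = (64 + 56)*(-27) = 120*(-27) = -3240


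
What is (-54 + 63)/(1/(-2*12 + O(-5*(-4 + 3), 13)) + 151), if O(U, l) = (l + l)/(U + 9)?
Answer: 1395/23398 ≈ 0.059620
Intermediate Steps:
O(U, l) = 2*l/(9 + U) (O(U, l) = (2*l)/(9 + U) = 2*l/(9 + U))
(-54 + 63)/(1/(-2*12 + O(-5*(-4 + 3), 13)) + 151) = (-54 + 63)/(1/(-2*12 + 2*13/(9 - 5*(-4 + 3))) + 151) = 9/(1/(-24 + 2*13/(9 - 5*(-1))) + 151) = 9/(1/(-24 + 2*13/(9 + 5)) + 151) = 9/(1/(-24 + 2*13/14) + 151) = 9/(1/(-24 + 2*13*(1/14)) + 151) = 9/(1/(-24 + 13/7) + 151) = 9/(1/(-155/7) + 151) = 9/(-7/155 + 151) = 9/(23398/155) = 9*(155/23398) = 1395/23398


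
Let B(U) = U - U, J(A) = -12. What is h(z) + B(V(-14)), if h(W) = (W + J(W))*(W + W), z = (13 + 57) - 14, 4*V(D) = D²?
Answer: 4928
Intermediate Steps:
V(D) = D²/4
B(U) = 0
z = 56 (z = 70 - 14 = 56)
h(W) = 2*W*(-12 + W) (h(W) = (W - 12)*(W + W) = (-12 + W)*(2*W) = 2*W*(-12 + W))
h(z) + B(V(-14)) = 2*56*(-12 + 56) + 0 = 2*56*44 + 0 = 4928 + 0 = 4928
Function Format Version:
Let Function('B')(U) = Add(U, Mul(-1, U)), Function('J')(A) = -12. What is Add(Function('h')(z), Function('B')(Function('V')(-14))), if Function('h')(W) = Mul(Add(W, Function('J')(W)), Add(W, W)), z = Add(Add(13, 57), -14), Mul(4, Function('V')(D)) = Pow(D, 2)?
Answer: 4928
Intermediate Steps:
Function('V')(D) = Mul(Rational(1, 4), Pow(D, 2))
Function('B')(U) = 0
z = 56 (z = Add(70, -14) = 56)
Function('h')(W) = Mul(2, W, Add(-12, W)) (Function('h')(W) = Mul(Add(W, -12), Add(W, W)) = Mul(Add(-12, W), Mul(2, W)) = Mul(2, W, Add(-12, W)))
Add(Function('h')(z), Function('B')(Function('V')(-14))) = Add(Mul(2, 56, Add(-12, 56)), 0) = Add(Mul(2, 56, 44), 0) = Add(4928, 0) = 4928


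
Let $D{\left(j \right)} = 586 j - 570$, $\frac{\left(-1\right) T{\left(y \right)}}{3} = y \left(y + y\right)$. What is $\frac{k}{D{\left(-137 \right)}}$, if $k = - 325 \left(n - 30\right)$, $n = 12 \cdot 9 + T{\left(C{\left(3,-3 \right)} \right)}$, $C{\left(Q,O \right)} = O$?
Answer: $\frac{1950}{20213} \approx 0.096473$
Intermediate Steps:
$T{\left(y \right)} = - 6 y^{2}$ ($T{\left(y \right)} = - 3 y \left(y + y\right) = - 3 y 2 y = - 3 \cdot 2 y^{2} = - 6 y^{2}$)
$n = 54$ ($n = 12 \cdot 9 - 6 \left(-3\right)^{2} = 108 - 54 = 54$)
$k = -7800$ ($k = - 325 \left(54 - 30\right) = \left(-325\right) 24 = -7800$)
$D{\left(j \right)} = -570 + 586 j$
$\frac{k}{D{\left(-137 \right)}} = - \frac{7800}{-570 + 586 \left(-137\right)} = - \frac{7800}{-570 - 80282} = - \frac{7800}{-80852} = \left(-7800\right) \left(- \frac{1}{80852}\right) = \frac{1950}{20213}$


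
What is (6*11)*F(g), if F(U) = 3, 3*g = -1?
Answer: 198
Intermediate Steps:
g = -⅓ (g = (⅓)*(-1) = -⅓ ≈ -0.33333)
(6*11)*F(g) = (6*11)*3 = 66*3 = 198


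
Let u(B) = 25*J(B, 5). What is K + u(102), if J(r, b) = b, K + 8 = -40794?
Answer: -40677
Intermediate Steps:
K = -40802 (K = -8 - 40794 = -40802)
u(B) = 125 (u(B) = 25*5 = 125)
K + u(102) = -40802 + 125 = -40677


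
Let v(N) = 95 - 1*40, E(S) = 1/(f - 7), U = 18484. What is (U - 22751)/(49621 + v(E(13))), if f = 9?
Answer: -4267/49676 ≈ -0.085897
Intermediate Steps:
E(S) = ½ (E(S) = 1/(9 - 7) = 1/2 = ½)
v(N) = 55 (v(N) = 95 - 40 = 55)
(U - 22751)/(49621 + v(E(13))) = (18484 - 22751)/(49621 + 55) = -4267/49676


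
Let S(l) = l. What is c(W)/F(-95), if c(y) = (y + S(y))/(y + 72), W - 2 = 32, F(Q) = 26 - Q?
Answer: 34/6413 ≈ 0.0053017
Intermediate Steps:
W = 34 (W = 2 + 32 = 34)
c(y) = 2*y/(72 + y) (c(y) = (y + y)/(y + 72) = (2*y)/(72 + y) = 2*y/(72 + y))
c(W)/F(-95) = (2*34/(72 + 34))/(26 - 1*(-95)) = (2*34/106)/(26 + 95) = (2*34*(1/106))/121 = (34/53)*(1/121) = 34/6413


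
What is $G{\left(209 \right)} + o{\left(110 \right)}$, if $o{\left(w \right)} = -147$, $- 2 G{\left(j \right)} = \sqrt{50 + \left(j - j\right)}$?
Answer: $-147 - \frac{5 \sqrt{2}}{2} \approx -150.54$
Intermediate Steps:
$G{\left(j \right)} = - \frac{5 \sqrt{2}}{2}$ ($G{\left(j \right)} = - \frac{\sqrt{50 + \left(j - j\right)}}{2} = - \frac{\sqrt{50 + 0}}{2} = - \frac{\sqrt{50}}{2} = - \frac{5 \sqrt{2}}{2}$)
$G{\left(209 \right)} + o{\left(110 \right)} = - \frac{5 \sqrt{2}}{2} - 147 = -147 - \frac{5 \sqrt{2}}{2}$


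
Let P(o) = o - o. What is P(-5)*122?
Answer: 0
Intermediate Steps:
P(o) = 0
P(-5)*122 = 0*122 = 0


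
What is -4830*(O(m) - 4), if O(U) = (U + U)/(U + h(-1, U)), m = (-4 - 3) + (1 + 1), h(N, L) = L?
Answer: 14490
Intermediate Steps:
m = -5 (m = -7 + 2 = -5)
O(U) = 1 (O(U) = (U + U)/(U + U) = (2*U)/((2*U)) = (2*U)*(1/(2*U)) = 1)
-4830*(O(m) - 4) = -4830*(1 - 4) = -4830*(-3) = -966*(-15) = 14490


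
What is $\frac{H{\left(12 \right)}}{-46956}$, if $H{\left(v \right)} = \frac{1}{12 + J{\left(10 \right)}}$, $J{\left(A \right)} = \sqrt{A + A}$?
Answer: $- \frac{1}{485212} + \frac{\sqrt{5}}{2911272} \approx -1.2929 \cdot 10^{-6}$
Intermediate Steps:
$J{\left(A \right)} = \sqrt{2} \sqrt{A}$ ($J{\left(A \right)} = \sqrt{2 A} = \sqrt{2} \sqrt{A}$)
$H{\left(v \right)} = \frac{1}{12 + 2 \sqrt{5}}$ ($H{\left(v \right)} = \frac{1}{12 + \sqrt{2} \sqrt{10}} = \frac{1}{12 + 2 \sqrt{5}}$)
$\frac{H{\left(12 \right)}}{-46956} = \frac{\frac{3}{31} - \frac{\sqrt{5}}{62}}{-46956} = \left(\frac{3}{31} - \frac{\sqrt{5}}{62}\right) \left(- \frac{1}{46956}\right) = - \frac{1}{485212} + \frac{\sqrt{5}}{2911272}$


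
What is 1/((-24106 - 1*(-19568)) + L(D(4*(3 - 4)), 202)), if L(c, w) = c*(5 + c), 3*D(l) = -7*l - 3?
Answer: -9/39842 ≈ -0.00022589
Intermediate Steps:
D(l) = -1 - 7*l/3 (D(l) = (-7*l - 3)/3 = (-3 - 7*l)/3 = -1 - 7*l/3)
1/((-24106 - 1*(-19568)) + L(D(4*(3 - 4)), 202)) = 1/((-24106 - 1*(-19568)) + (-1 - 28*(3 - 4)/3)*(5 + (-1 - 28*(3 - 4)/3))) = 1/((-24106 + 19568) + (-1 - 28*(-1)/3)*(5 + (-1 - 28*(-1)/3))) = 1/(-4538 + (-1 - 7/3*(-4))*(5 + (-1 - 7/3*(-4)))) = 1/(-4538 + (-1 + 28/3)*(5 + (-1 + 28/3))) = 1/(-4538 + 25*(5 + 25/3)/3) = 1/(-4538 + (25/3)*(40/3)) = 1/(-4538 + 1000/9) = 1/(-39842/9) = -9/39842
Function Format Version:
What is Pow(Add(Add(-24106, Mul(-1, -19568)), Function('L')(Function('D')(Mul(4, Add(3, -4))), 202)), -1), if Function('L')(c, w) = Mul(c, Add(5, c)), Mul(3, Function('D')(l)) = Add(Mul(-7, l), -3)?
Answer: Rational(-9, 39842) ≈ -0.00022589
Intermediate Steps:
Function('D')(l) = Add(-1, Mul(Rational(-7, 3), l)) (Function('D')(l) = Mul(Rational(1, 3), Add(Mul(-7, l), -3)) = Mul(Rational(1, 3), Add(-3, Mul(-7, l))) = Add(-1, Mul(Rational(-7, 3), l)))
Pow(Add(Add(-24106, Mul(-1, -19568)), Function('L')(Function('D')(Mul(4, Add(3, -4))), 202)), -1) = Pow(Add(Add(-24106, Mul(-1, -19568)), Mul(Add(-1, Mul(Rational(-7, 3), Mul(4, Add(3, -4)))), Add(5, Add(-1, Mul(Rational(-7, 3), Mul(4, Add(3, -4))))))), -1) = Pow(Add(Add(-24106, 19568), Mul(Add(-1, Mul(Rational(-7, 3), Mul(4, -1))), Add(5, Add(-1, Mul(Rational(-7, 3), Mul(4, -1)))))), -1) = Pow(Add(-4538, Mul(Add(-1, Mul(Rational(-7, 3), -4)), Add(5, Add(-1, Mul(Rational(-7, 3), -4))))), -1) = Pow(Add(-4538, Mul(Add(-1, Rational(28, 3)), Add(5, Add(-1, Rational(28, 3))))), -1) = Pow(Add(-4538, Mul(Rational(25, 3), Add(5, Rational(25, 3)))), -1) = Pow(Add(-4538, Mul(Rational(25, 3), Rational(40, 3))), -1) = Pow(Add(-4538, Rational(1000, 9)), -1) = Pow(Rational(-39842, 9), -1) = Rational(-9, 39842)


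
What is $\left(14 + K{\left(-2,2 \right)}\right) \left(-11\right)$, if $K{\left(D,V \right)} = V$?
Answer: $-176$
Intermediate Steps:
$\left(14 + K{\left(-2,2 \right)}\right) \left(-11\right) = \left(14 + 2\right) \left(-11\right) = 16 \left(-11\right) = -176$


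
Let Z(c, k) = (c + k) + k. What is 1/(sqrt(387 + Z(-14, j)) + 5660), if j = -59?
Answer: 1132/6407069 - sqrt(255)/32035345 ≈ 0.00017618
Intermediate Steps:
Z(c, k) = c + 2*k
1/(sqrt(387 + Z(-14, j)) + 5660) = 1/(sqrt(387 + (-14 + 2*(-59))) + 5660) = 1/(sqrt(387 + (-14 - 118)) + 5660) = 1/(sqrt(387 - 132) + 5660) = 1/(sqrt(255) + 5660) = 1/(5660 + sqrt(255))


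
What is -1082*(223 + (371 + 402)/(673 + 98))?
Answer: -186867892/771 ≈ -2.4237e+5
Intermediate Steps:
-1082*(223 + (371 + 402)/(673 + 98)) = -1082*(223 + 773/771) = -1082*172706/771 = -186867892/771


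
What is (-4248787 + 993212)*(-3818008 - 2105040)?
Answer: 19282926992600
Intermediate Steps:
(-4248787 + 993212)*(-3818008 - 2105040) = -3255575*(-5923048) = 19282926992600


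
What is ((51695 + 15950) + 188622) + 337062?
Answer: 593329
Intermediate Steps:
((51695 + 15950) + 188622) + 337062 = (67645 + 188622) + 337062 = 256267 + 337062 = 593329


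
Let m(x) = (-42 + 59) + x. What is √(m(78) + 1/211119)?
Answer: √4234267266414/211119 ≈ 9.7468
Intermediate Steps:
m(x) = 17 + x
√(m(78) + 1/211119) = √((17 + 78) + 1/211119) = √(95 + 1/211119) = √(20056306/211119) = √4234267266414/211119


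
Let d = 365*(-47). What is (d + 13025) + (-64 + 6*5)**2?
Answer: -2974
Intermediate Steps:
d = -17155
(d + 13025) + (-64 + 6*5)**2 = (-17155 + 13025) + (-64 + 6*5)**2 = -4130 + (-64 + 30)**2 = -4130 + (-34)**2 = -4130 + 1156 = -2974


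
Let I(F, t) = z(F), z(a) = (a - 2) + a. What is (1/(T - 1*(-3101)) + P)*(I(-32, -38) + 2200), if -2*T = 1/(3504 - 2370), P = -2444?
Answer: -36680927966320/7033067 ≈ -5.2155e+6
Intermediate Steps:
z(a) = -2 + 2*a (z(a) = (-2 + a) + a = -2 + 2*a)
I(F, t) = -2 + 2*F
T = -1/2268 (T = -1/(2*(3504 - 2370)) = -1/2/1134 = -1/2*1/1134 = -1/2268 ≈ -0.00044092)
(1/(T - 1*(-3101)) + P)*(I(-32, -38) + 2200) = (1/(-1/2268 - 1*(-3101)) - 2444)*((-2 + 2*(-32)) + 2200) = (1/(-1/2268 + 3101) - 2444)*((-2 - 64) + 2200) = (1/(7033067/2268) - 2444)*(-66 + 2200) = (2268/7033067 - 2444)*2134 = -17188813480/7033067*2134 = -36680927966320/7033067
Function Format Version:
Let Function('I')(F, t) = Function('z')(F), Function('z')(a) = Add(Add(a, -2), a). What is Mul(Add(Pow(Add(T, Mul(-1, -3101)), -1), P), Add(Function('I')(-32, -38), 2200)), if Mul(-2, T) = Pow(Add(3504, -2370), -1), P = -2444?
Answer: Rational(-36680927966320, 7033067) ≈ -5.2155e+6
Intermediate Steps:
Function('z')(a) = Add(-2, Mul(2, a)) (Function('z')(a) = Add(Add(-2, a), a) = Add(-2, Mul(2, a)))
Function('I')(F, t) = Add(-2, Mul(2, F))
T = Rational(-1, 2268) (T = Mul(Rational(-1, 2), Pow(Add(3504, -2370), -1)) = Mul(Rational(-1, 2), Pow(1134, -1)) = Mul(Rational(-1, 2), Rational(1, 1134)) = Rational(-1, 2268) ≈ -0.00044092)
Mul(Add(Pow(Add(T, Mul(-1, -3101)), -1), P), Add(Function('I')(-32, -38), 2200)) = Mul(Add(Pow(Add(Rational(-1, 2268), Mul(-1, -3101)), -1), -2444), Add(Add(-2, Mul(2, -32)), 2200)) = Mul(Add(Pow(Add(Rational(-1, 2268), 3101), -1), -2444), Add(Add(-2, -64), 2200)) = Mul(Add(Pow(Rational(7033067, 2268), -1), -2444), Add(-66, 2200)) = Mul(Add(Rational(2268, 7033067), -2444), 2134) = Mul(Rational(-17188813480, 7033067), 2134) = Rational(-36680927966320, 7033067)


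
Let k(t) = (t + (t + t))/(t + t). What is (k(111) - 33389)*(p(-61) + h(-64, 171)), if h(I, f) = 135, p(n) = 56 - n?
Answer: -8413650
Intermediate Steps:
k(t) = 3/2 (k(t) = (t + 2*t)/((2*t)) = (3*t)*(1/(2*t)) = 3/2)
(k(111) - 33389)*(p(-61) + h(-64, 171)) = (3/2 - 33389)*((56 - 1*(-61)) + 135) = -66775*((56 + 61) + 135)/2 = -66775*(117 + 135)/2 = -66775/2*252 = -8413650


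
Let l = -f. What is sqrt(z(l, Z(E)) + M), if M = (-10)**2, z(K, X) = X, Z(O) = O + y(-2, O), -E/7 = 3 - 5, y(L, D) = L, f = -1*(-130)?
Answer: 4*sqrt(7) ≈ 10.583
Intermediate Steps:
f = 130
l = -130 (l = -1*130 = -130)
E = 14 (E = -7*(3 - 5) = -7*(-2) = 14)
Z(O) = -2 + O (Z(O) = O - 2 = -2 + O)
M = 100
sqrt(z(l, Z(E)) + M) = sqrt((-2 + 14) + 100) = sqrt(12 + 100) = sqrt(112) = 4*sqrt(7)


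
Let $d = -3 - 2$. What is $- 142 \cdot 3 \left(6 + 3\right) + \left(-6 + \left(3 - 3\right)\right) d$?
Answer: $-3804$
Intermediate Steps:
$d = -5$ ($d = -3 - 2 = -5$)
$- 142 \cdot 3 \left(6 + 3\right) + \left(-6 + \left(3 - 3\right)\right) d = - 142 \cdot 3 \left(6 + 3\right) + \left(-6 + \left(3 - 3\right)\right) \left(-5\right) = - 142 \cdot 3 \cdot 9 + \left(-6 + \left(3 - 3\right)\right) \left(-5\right) = \left(-142\right) 27 + \left(-6 + 0\right) \left(-5\right) = -3834 - -30 = -3834 + 30 = -3804$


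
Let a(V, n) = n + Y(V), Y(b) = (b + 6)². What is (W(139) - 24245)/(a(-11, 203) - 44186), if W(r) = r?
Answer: 17/31 ≈ 0.54839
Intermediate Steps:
Y(b) = (6 + b)²
a(V, n) = n + (6 + V)²
(W(139) - 24245)/(a(-11, 203) - 44186) = (139 - 24245)/((203 + (6 - 11)²) - 44186) = -24106/((203 + (-5)²) - 44186) = -24106/((203 + 25) - 44186) = -24106/(228 - 44186) = -24106/(-43958) = -24106*(-1/43958) = 17/31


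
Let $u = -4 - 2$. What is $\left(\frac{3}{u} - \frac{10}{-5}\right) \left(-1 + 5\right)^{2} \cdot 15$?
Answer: $360$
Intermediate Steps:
$u = -6$ ($u = -4 - 2 = -6$)
$\left(\frac{3}{u} - \frac{10}{-5}\right) \left(-1 + 5\right)^{2} \cdot 15 = \left(\frac{3}{-6} - \frac{10}{-5}\right) \left(-1 + 5\right)^{2} \cdot 15 = \left(3 \left(- \frac{1}{6}\right) - -2\right) 4^{2} \cdot 15 = \left(- \frac{1}{2} + 2\right) 16 \cdot 15 = \frac{3}{2} \cdot 16 \cdot 15 = 24 \cdot 15 = 360$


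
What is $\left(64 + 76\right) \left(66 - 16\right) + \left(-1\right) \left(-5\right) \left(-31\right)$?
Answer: $6845$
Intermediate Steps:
$\left(64 + 76\right) \left(66 - 16\right) + \left(-1\right) \left(-5\right) \left(-31\right) = 140 \left(66 - 16\right) + 5 \left(-31\right) = 140 \cdot 50 - 155 = 7000 - 155 = 6845$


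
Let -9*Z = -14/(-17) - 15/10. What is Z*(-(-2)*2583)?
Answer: 6601/17 ≈ 388.29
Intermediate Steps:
Z = 23/306 (Z = -(-14/(-17) - 15/10)/9 = -(-14*(-1/17) - 15*⅒)/9 = -(14/17 - 3/2)/9 = -⅑*(-23/34) = 23/306 ≈ 0.075163)
Z*(-(-2)*2583) = 23*(-(-2)*2583)/306 = 23*(-1*(-5166))/306 = (23/306)*5166 = 6601/17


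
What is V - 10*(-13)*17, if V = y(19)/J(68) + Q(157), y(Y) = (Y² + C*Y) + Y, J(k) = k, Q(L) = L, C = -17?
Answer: 161013/68 ≈ 2367.8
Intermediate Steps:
y(Y) = Y² - 16*Y (y(Y) = (Y² - 17*Y) + Y = Y² - 16*Y)
V = 10733/68 (V = (19*(-16 + 19))/68 + 157 = (19*3)*(1/68) + 157 = 57*(1/68) + 157 = 57/68 + 157 = 10733/68 ≈ 157.84)
V - 10*(-13)*17 = 10733/68 - 10*(-13)*17 = 10733/68 - (-130)*17 = 10733/68 - 1*(-2210) = 10733/68 + 2210 = 161013/68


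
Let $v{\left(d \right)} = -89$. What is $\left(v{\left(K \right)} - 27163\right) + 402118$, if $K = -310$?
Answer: $374866$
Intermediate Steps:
$\left(v{\left(K \right)} - 27163\right) + 402118 = \left(-89 - 27163\right) + 402118 = -27252 + 402118 = 374866$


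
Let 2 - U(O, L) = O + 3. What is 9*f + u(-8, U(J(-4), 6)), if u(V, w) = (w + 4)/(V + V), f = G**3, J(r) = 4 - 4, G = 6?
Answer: 31101/16 ≈ 1943.8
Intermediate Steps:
J(r) = 0
U(O, L) = -1 - O (U(O, L) = 2 - (O + 3) = 2 - (3 + O) = 2 + (-3 - O) = -1 - O)
f = 216 (f = 6**3 = 216)
u(V, w) = (4 + w)/(2*V) (u(V, w) = (4 + w)/((2*V)) = (4 + w)*(1/(2*V)) = (4 + w)/(2*V))
9*f + u(-8, U(J(-4), 6)) = 9*216 + (1/2)*(4 + (-1 - 1*0))/(-8) = 1944 + (1/2)*(-1/8)*(4 + (-1 + 0)) = 1944 + (1/2)*(-1/8)*(4 - 1) = 1944 + (1/2)*(-1/8)*3 = 1944 - 3/16 = 31101/16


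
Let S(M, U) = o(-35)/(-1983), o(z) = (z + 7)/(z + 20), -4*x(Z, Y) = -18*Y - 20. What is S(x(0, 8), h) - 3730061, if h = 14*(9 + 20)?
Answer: -110950664473/29745 ≈ -3.7301e+6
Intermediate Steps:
x(Z, Y) = 5 + 9*Y/2 (x(Z, Y) = -(-18*Y - 20)/4 = -(-20 - 18*Y)/4 = 5 + 9*Y/2)
o(z) = (7 + z)/(20 + z)
h = 406 (h = 14*29 = 406)
S(M, U) = -28/29745 (S(M, U) = ((7 - 35)/(20 - 35))/(-1983) = (-28/(-15))*(-1/1983) = -1/15*(-28)*(-1/1983) = (28/15)*(-1/1983) = -28/29745)
S(x(0, 8), h) - 3730061 = -28/29745 - 3730061 = -110950664473/29745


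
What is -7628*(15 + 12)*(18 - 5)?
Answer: -2677428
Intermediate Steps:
-7628*(15 + 12)*(18 - 5) = -205956*13 = -7628*351 = -2677428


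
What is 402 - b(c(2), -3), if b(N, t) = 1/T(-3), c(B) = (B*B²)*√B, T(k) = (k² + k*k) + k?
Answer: 6029/15 ≈ 401.93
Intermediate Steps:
T(k) = k + 2*k² (T(k) = (k² + k²) + k = 2*k² + k = k + 2*k²)
c(B) = B^(7/2) (c(B) = B³*√B = B^(7/2))
b(N, t) = 1/15 (b(N, t) = 1/(-3*(1 + 2*(-3))) = 1/(-3*(1 - 6)) = 1/(-3*(-5)) = 1/15)
402 - b(c(2), -3) = 402 - 1*1/15 = 402 - 1/15 = 6029/15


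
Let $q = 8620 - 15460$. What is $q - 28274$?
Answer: $-35114$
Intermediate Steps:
$q = -6840$ ($q = 8620 - 15460 = -6840$)
$q - 28274 = -6840 - 28274 = -35114$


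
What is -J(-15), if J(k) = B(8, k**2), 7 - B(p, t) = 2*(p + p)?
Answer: 25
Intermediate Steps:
B(p, t) = 7 - 4*p (B(p, t) = 7 - 2*(p + p) = 7 - 2*2*p = 7 - 4*p)
J(k) = -25 (J(k) = 7 - 4*8 = 7 - 32 = -25)
-J(-15) = -1*(-25) = 25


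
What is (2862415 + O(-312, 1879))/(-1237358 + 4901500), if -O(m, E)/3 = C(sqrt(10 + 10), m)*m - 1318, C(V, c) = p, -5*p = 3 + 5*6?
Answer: 14300957/18320710 ≈ 0.78059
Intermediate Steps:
p = -33/5 (p = -(3 + 5*6)/5 = -(3 + 30)/5 = -1/5*33 = -33/5 ≈ -6.6000)
C(V, c) = -33/5
O(m, E) = 3954 + 99*m/5 (O(m, E) = -3*(-33*m/5 - 1318) = -3*(-1318 - 33*m/5) = 3954 + 99*m/5)
(2862415 + O(-312, 1879))/(-1237358 + 4901500) = (2862415 + (3954 + (99/5)*(-312)))/(-1237358 + 4901500) = (2862415 + (3954 - 30888/5))/3664142 = (2862415 - 11118/5)*(1/3664142) = (14300957/5)*(1/3664142) = 14300957/18320710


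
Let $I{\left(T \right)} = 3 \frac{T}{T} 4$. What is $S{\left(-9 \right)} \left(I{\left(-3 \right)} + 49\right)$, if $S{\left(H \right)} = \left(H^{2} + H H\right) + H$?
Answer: $9333$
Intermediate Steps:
$I{\left(T \right)} = 12$ ($I{\left(T \right)} = 3 \cdot 1 \cdot 4 = 3 \cdot 4 = 12$)
$S{\left(H \right)} = H + 2 H^{2}$ ($S{\left(H \right)} = \left(H^{2} + H^{2}\right) + H = 2 H^{2} + H = H + 2 H^{2}$)
$S{\left(-9 \right)} \left(I{\left(-3 \right)} + 49\right) = - 9 \left(1 + 2 \left(-9\right)\right) \left(12 + 49\right) = - 9 \left(1 - 18\right) 61 = \left(-9\right) \left(-17\right) 61 = 153 \cdot 61 = 9333$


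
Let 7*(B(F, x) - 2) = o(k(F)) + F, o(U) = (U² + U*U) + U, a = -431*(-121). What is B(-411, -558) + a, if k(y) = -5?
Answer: 364705/7 ≈ 52101.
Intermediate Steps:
a = 52151
o(U) = U + 2*U² (o(U) = (U² + U²) + U = 2*U² + U = U + 2*U²)
B(F, x) = 59/7 + F/7 (B(F, x) = 2 + (-5*(1 + 2*(-5)) + F)/7 = 2 + (-5*(1 - 10) + F)/7 = 2 + (-5*(-9) + F)/7 = 2 + (45 + F)/7 = 2 + (45/7 + F/7) = 59/7 + F/7)
B(-411, -558) + a = (59/7 + (⅐)*(-411)) + 52151 = (59/7 - 411/7) + 52151 = -352/7 + 52151 = 364705/7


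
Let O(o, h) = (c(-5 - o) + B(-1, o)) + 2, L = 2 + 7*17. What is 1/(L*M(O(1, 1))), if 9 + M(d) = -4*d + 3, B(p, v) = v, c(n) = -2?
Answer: -1/1210 ≈ -0.00082645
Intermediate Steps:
L = 121 (L = 2 + 119 = 121)
O(o, h) = o (O(o, h) = (-2 + o) + 2 = o)
M(d) = -6 - 4*d (M(d) = -9 + (-4*d + 3) = -9 + (3 - 4*d) = -6 - 4*d)
1/(L*M(O(1, 1))) = 1/(121*(-6 - 4*1)) = 1/(121*(-6 - 4)) = 1/(121*(-10)) = 1/(-1210) = -1/1210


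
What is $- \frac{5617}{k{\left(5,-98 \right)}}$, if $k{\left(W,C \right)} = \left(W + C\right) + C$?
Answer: $\frac{5617}{191} \approx 29.408$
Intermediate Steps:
$k{\left(W,C \right)} = W + 2 C$ ($k{\left(W,C \right)} = \left(C + W\right) + C = W + 2 C$)
$- \frac{5617}{k{\left(5,-98 \right)}} = - \frac{5617}{5 + 2 \left(-98\right)} = - \frac{5617}{5 - 196} = - \frac{5617}{-191} = \left(-5617\right) \left(- \frac{1}{191}\right) = \frac{5617}{191}$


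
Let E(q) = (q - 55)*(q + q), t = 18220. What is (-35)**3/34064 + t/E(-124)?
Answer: -160332615/189021136 ≈ -0.84823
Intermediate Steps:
E(q) = 2*q*(-55 + q) (E(q) = (-55 + q)*(2*q) = 2*q*(-55 + q))
(-35)**3/34064 + t/E(-124) = (-35)**3/34064 + 18220/((2*(-124)*(-55 - 124))) = -42875*1/34064 + 18220/((2*(-124)*(-179))) = -42875/34064 + 18220/44392 = -42875/34064 + 18220*(1/44392) = -42875/34064 + 4555/11098 = -160332615/189021136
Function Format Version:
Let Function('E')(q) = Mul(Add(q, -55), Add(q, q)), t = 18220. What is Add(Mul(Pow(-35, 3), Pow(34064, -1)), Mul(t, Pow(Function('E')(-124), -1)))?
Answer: Rational(-160332615, 189021136) ≈ -0.84823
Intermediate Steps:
Function('E')(q) = Mul(2, q, Add(-55, q)) (Function('E')(q) = Mul(Add(-55, q), Mul(2, q)) = Mul(2, q, Add(-55, q)))
Add(Mul(Pow(-35, 3), Pow(34064, -1)), Mul(t, Pow(Function('E')(-124), -1))) = Add(Mul(Pow(-35, 3), Pow(34064, -1)), Mul(18220, Pow(Mul(2, -124, Add(-55, -124)), -1))) = Add(Mul(-42875, Rational(1, 34064)), Mul(18220, Pow(Mul(2, -124, -179), -1))) = Add(Rational(-42875, 34064), Mul(18220, Pow(44392, -1))) = Add(Rational(-42875, 34064), Mul(18220, Rational(1, 44392))) = Add(Rational(-42875, 34064), Rational(4555, 11098)) = Rational(-160332615, 189021136)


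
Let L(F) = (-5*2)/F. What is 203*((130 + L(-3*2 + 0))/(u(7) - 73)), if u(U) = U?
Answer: -80185/198 ≈ -404.97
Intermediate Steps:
L(F) = -10/F
203*((130 + L(-3*2 + 0))/(u(7) - 73)) = 203*((130 - 10/(-3*2 + 0))/(7 - 73)) = 203*((130 - 10/(-6 + 0))/(-66)) = 203*((130 - 10/(-6))*(-1/66)) = 203*((130 - 10*(-1/6))*(-1/66)) = 203*((130 + 5/3)*(-1/66)) = 203*((395/3)*(-1/66)) = 203*(-395/198) = -80185/198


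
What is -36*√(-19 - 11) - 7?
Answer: -7 - 36*I*√30 ≈ -7.0 - 197.18*I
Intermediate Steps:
-36*√(-19 - 11) - 7 = -36*I*√30 - 7 = -7 - 36*I*√30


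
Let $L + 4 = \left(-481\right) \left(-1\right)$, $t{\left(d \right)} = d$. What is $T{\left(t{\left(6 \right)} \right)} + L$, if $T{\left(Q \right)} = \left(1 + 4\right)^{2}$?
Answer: $502$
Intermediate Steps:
$T{\left(Q \right)} = 25$ ($T{\left(Q \right)} = 5^{2} = 25$)
$L = 477$ ($L = -4 - -481 = -4 + 481 = 477$)
$T{\left(t{\left(6 \right)} \right)} + L = 25 + 477 = 502$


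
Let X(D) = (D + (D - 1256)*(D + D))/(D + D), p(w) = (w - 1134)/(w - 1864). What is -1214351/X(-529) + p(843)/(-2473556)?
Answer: 6133688541763973/9013511912644 ≈ 680.50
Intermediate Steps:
p(w) = (-1134 + w)/(-1864 + w)
X(D) = (D + 2*D*(-1256 + D))/(2*D) (X(D) = (D + (-1256 + D)*(2*D))/((2*D)) = (D + 2*D*(-1256 + D))*(1/(2*D)) = (D + 2*D*(-1256 + D))/(2*D))
-1214351/X(-529) + p(843)/(-2473556) = -1214351/(-2511/2 - 529) + ((-1134 + 843)/(-1864 + 843))/(-2473556) = -1214351/(-3569/2) + (-291/(-1021))*(-1/2473556) = -1214351*(-2/3569) - 1/1021*(-291)*(-1/2473556) = 2428702/3569 + (291/1021)*(-1/2473556) = 2428702/3569 - 291/2525500676 = 6133688541763973/9013511912644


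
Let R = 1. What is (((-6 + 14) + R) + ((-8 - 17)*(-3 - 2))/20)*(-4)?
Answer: -61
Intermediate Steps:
(((-6 + 14) + R) + ((-8 - 17)*(-3 - 2))/20)*(-4) = (((-6 + 14) + 1) + ((-8 - 17)*(-3 - 2))/20)*(-4) = ((8 + 1) - 25*(-5)*(1/20))*(-4) = (9 + 125*(1/20))*(-4) = (9 + 25/4)*(-4) = (61/4)*(-4) = -61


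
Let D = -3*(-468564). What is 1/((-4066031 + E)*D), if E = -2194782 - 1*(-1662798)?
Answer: -1/6463392901380 ≈ -1.5472e-13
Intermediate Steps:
E = -531984 (E = -2194782 + 1662798 = -531984)
D = 1405692
1/((-4066031 + E)*D) = 1/(-4066031 - 531984*1405692) = (1/1405692)/(-4598015) = -1/4598015*1/1405692 = -1/6463392901380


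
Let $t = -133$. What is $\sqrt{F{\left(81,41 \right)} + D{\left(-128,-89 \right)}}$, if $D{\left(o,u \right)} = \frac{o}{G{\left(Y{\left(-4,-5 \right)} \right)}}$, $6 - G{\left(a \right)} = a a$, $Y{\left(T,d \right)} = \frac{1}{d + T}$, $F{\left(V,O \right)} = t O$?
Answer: $\frac{i \sqrt{1287710405}}{485} \approx 73.989 i$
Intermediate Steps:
$F{\left(V,O \right)} = - 133 O$
$Y{\left(T,d \right)} = \frac{1}{T + d}$
$G{\left(a \right)} = 6 - a^{2}$ ($G{\left(a \right)} = 6 - a a = 6 - a^{2}$)
$D{\left(o,u \right)} = \frac{81 o}{485}$ ($D{\left(o,u \right)} = \frac{o}{6 - \left(\frac{1}{-4 - 5}\right)^{2}} = \frac{o}{6 - \left(\frac{1}{-9}\right)^{2}} = \frac{o}{6 - \left(- \frac{1}{9}\right)^{2}} = \frac{o}{6 - \frac{1}{81}} = \frac{o}{\frac{485}{81}} = o \frac{81}{485} = \frac{81 o}{485}$)
$\sqrt{F{\left(81,41 \right)} + D{\left(-128,-89 \right)}} = \sqrt{\left(-133\right) 41 + \frac{81}{485} \left(-128\right)} = \sqrt{-5453 - \frac{10368}{485}} = \sqrt{- \frac{2655073}{485}} = \frac{i \sqrt{1287710405}}{485}$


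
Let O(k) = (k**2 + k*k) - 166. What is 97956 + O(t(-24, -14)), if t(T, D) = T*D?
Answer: 323582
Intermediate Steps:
t(T, D) = D*T
O(k) = -166 + 2*k**2 (O(k) = (k**2 + k**2) - 166 = 2*k**2 - 166 = -166 + 2*k**2)
97956 + O(t(-24, -14)) = 97956 + (-166 + 2*(-14*(-24))**2) = 97956 + (-166 + 2*336**2) = 97956 + (-166 + 2*112896) = 97956 + (-166 + 225792) = 97956 + 225626 = 323582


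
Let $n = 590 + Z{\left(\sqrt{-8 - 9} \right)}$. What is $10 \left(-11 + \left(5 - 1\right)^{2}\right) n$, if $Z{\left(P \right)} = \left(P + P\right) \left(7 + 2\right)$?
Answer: $29500 + 900 i \sqrt{17} \approx 29500.0 + 3710.8 i$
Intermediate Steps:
$Z{\left(P \right)} = 18 P$ ($Z{\left(P \right)} = 2 P 9 = 18 P$)
$n = 590 + 18 i \sqrt{17}$ ($n = 590 + 18 \sqrt{-8 - 9} = 590 + 18 \sqrt{-17} = 590 + 18 i \sqrt{17} \approx 590.0 + 74.216 i$)
$10 \left(-11 + \left(5 - 1\right)^{2}\right) n = 10 \left(-11 + \left(5 - 1\right)^{2}\right) \left(590 + 18 i \sqrt{17}\right) = 10 \left(-11 + 4^{2}\right) \left(590 + 18 i \sqrt{17}\right) = 10 \left(-11 + 16\right) \left(590 + 18 i \sqrt{17}\right) = 10 \cdot 5 \left(590 + 18 i \sqrt{17}\right) = 50 \left(590 + 18 i \sqrt{17}\right) = 29500 + 900 i \sqrt{17}$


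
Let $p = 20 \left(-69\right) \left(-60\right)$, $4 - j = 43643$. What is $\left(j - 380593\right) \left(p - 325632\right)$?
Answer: $103017105024$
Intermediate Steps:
$j = -43639$ ($j = 4 - 43643 = -43639$)
$p = 82800$ ($p = \left(-1380\right) \left(-60\right) = 82800$)
$\left(j - 380593\right) \left(p - 325632\right) = \left(-43639 - 380593\right) \left(82800 - 325632\right) = \left(-424232\right) \left(-242832\right) = 103017105024$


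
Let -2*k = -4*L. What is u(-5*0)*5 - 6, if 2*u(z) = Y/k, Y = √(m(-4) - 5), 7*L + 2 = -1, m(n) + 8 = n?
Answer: -6 - 35*I*√17/12 ≈ -6.0 - 12.026*I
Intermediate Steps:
m(n) = -8 + n
L = -3/7 (L = -2/7 + (⅐)*(-1) = -2/7 - ⅐ = -3/7 ≈ -0.42857)
Y = I*√17 (Y = √((-8 - 4) - 5) = √(-12 - 5) = √(-17) = I*√17 ≈ 4.1231*I)
k = -6/7 (k = -(-2)*(-3)/7 = -½*12/7 = -6/7 ≈ -0.85714)
u(z) = -7*I*√17/12 (u(z) = ((I*√17)/(-6/7))/2 = ((I*√17)*(-7/6))/2 = (-7*I*√17/6)/2 = -7*I*√17/12)
u(-5*0)*5 - 6 = -7*I*√17/12*5 - 6 = -35*I*√17/12 - 6 = -6 - 35*I*√17/12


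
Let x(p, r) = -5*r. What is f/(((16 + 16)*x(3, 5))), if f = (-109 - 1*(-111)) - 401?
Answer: 399/800 ≈ 0.49875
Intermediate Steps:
f = -399 (f = (-109 + 111) - 401 = 2 - 401 = -399)
f/(((16 + 16)*x(3, 5))) = -399*(-1/(25*(16 + 16))) = -399/(32*(-25)) = -399/(-800) = -399*(-1/800) = 399/800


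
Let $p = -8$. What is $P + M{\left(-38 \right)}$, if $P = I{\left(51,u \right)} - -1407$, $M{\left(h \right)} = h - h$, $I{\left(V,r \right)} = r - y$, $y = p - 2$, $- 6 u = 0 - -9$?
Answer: $\frac{2831}{2} \approx 1415.5$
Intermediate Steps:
$u = - \frac{3}{2}$ ($u = - \frac{0 - -9}{6} = - \frac{0 + 9}{6} = \left(- \frac{1}{6}\right) 9 = - \frac{3}{2} \approx -1.5$)
$y = -10$ ($y = -8 - 2 = -10$)
$I{\left(V,r \right)} = 10 + r$ ($I{\left(V,r \right)} = r - -10 = r + 10 = 10 + r$)
$M{\left(h \right)} = 0$
$P = \frac{2831}{2}$ ($P = \left(10 - \frac{3}{2}\right) - -1407 = \frac{17}{2} + 1407 = \frac{2831}{2} \approx 1415.5$)
$P + M{\left(-38 \right)} = \frac{2831}{2} + 0 = \frac{2831}{2}$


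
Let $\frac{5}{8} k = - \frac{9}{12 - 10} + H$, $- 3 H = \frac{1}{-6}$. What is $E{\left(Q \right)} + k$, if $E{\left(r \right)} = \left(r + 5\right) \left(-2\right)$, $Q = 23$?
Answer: $- \frac{568}{9} \approx -63.111$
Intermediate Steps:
$H = \frac{1}{18}$ ($H = - \frac{1}{3 \left(-6\right)} = \left(- \frac{1}{3}\right) \left(- \frac{1}{6}\right) = \frac{1}{18} \approx 0.055556$)
$E{\left(r \right)} = -10 - 2 r$ ($E{\left(r \right)} = \left(5 + r\right) \left(-2\right) = -10 - 2 r$)
$k = - \frac{64}{9}$ ($k = \frac{8 \left(- \frac{9}{12 - 10} + \frac{1}{18}\right)}{5} = \frac{8 \left(- \frac{9}{2} + \frac{1}{18}\right)}{5} = \frac{8}{5} \left(- \frac{40}{9}\right) = - \frac{64}{9} \approx -7.1111$)
$E{\left(Q \right)} + k = \left(-10 - 46\right) - \frac{64}{9} = -56 - \frac{64}{9} = - \frac{568}{9}$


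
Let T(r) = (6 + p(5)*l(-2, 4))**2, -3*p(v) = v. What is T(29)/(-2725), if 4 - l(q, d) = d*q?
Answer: -196/2725 ≈ -0.071927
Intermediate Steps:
p(v) = -v/3
l(q, d) = 4 - d*q
T(r) = 196 (T(r) = (6 + (-1/3*5)*(4 - 1*4*(-2)))**2 = (6 - 5*(4 + 8)/3)**2 = (6 - 5/3*12)**2 = (6 - 20)**2 = (-14)**2 = 196)
T(29)/(-2725) = 196/(-2725) = 196*(-1/2725) = -196/2725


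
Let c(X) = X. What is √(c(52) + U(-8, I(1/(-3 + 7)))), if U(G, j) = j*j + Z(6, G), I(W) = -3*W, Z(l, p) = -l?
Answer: √745/4 ≈ 6.8237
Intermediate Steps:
U(G, j) = -6 + j² (U(G, j) = j*j - 1*6 = j² - 6 = -6 + j²)
√(c(52) + U(-8, I(1/(-3 + 7)))) = √(52 + (-6 + (-3/(-3 + 7))²)) = √(52 + (-6 + (-3/4)²)) = √(52 + (-6 + (-3*¼)²)) = √(52 + (-6 + (-¾)²)) = √(52 + (-6 + 9/16)) = √(52 - 87/16) = √(745/16) = √745/4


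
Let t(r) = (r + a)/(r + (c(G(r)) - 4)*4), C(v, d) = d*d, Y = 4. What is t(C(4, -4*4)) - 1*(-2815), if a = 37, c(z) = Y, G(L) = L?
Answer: 720933/256 ≈ 2816.1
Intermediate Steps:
c(z) = 4
C(v, d) = d**2
t(r) = (37 + r)/r (t(r) = (r + 37)/(r + (4 - 4)*4) = (37 + r)/(r + 0*4) = (37 + r)/(r + 0) = (37 + r)/r)
t(C(4, -4*4)) - 1*(-2815) = (37 + (-4*4)**2)/((-4*4)**2) - 1*(-2815) = (37 + (-16)**2)/((-16)**2) + 2815 = (37 + 256)/256 + 2815 = (1/256)*293 + 2815 = 293/256 + 2815 = 720933/256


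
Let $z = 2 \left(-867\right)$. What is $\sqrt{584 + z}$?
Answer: $5 i \sqrt{46} \approx 33.912 i$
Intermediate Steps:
$z = -1734$
$\sqrt{584 + z} = \sqrt{584 - 1734} = \sqrt{-1150} = 5 i \sqrt{46}$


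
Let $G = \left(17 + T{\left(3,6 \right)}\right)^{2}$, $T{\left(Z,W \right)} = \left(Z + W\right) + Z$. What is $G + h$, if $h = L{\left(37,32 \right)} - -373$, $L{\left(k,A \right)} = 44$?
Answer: $1258$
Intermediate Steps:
$T{\left(Z,W \right)} = W + 2 Z$ ($T{\left(Z,W \right)} = \left(W + Z\right) + Z = W + 2 Z$)
$G = 841$ ($G = \left(17 + \left(6 + 2 \cdot 3\right)\right)^{2} = \left(17 + \left(6 + 6\right)\right)^{2} = \left(17 + 12\right)^{2} = 29^{2} = 841$)
$h = 417$ ($h = 44 - -373 = 44 + 373 = 417$)
$G + h = 841 + 417 = 1258$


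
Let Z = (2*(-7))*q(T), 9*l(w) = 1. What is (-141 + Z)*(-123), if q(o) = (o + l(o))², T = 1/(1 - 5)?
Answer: 3753263/216 ≈ 17376.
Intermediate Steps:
T = -¼ (T = 1/(-4) = -¼ ≈ -0.25000)
l(w) = ⅑ (l(w) = (⅑)*1 = ⅑)
q(o) = (⅑ + o)² (q(o) = (o + ⅑)² = (⅑ + o)²)
Z = -175/648 (Z = (2*(-7))*((1 + 9*(-¼))²/81) = -14*(1 - 9/4)²/81 = -14*(-5/4)²/81 = -14*25/(81*16) = -14*25/1296 = -175/648 ≈ -0.27006)
(-141 + Z)*(-123) = (-141 - 175/648)*(-123) = -91543/648*(-123) = 3753263/216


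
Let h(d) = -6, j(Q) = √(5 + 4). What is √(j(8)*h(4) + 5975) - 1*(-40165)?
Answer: 40165 + √5957 ≈ 40242.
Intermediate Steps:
j(Q) = 3 (j(Q) = √9 = 3)
√(j(8)*h(4) + 5975) - 1*(-40165) = √(3*(-6) + 5975) - 1*(-40165) = √(-18 + 5975) + 40165 = √5957 + 40165 = 40165 + √5957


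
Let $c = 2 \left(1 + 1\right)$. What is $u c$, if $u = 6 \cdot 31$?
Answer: $744$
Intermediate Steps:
$c = 4$ ($c = 2 \cdot 2 = 4$)
$u = 186$
$u c = 186 \cdot 4 = 744$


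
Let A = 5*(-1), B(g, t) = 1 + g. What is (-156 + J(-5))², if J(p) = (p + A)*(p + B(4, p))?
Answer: 24336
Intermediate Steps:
A = -5
J(p) = (-5 + p)*(5 + p) (J(p) = (p - 5)*(p + (1 + 4)) = (-5 + p)*(p + 5) = (-5 + p)*(5 + p))
(-156 + J(-5))² = (-156 + (-25 + (-5)²))² = (-156 + (-25 + 25))² = (-156 + 0)² = (-156)² = 24336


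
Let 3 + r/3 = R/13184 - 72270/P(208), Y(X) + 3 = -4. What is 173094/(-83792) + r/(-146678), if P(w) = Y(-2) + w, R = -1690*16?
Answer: -5455548723582/2650510843043 ≈ -2.0583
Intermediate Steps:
R = -27040
Y(X) = -7 (Y(X) = -3 - 4 = -7)
P(w) = -7 + w
r = -30193521/27604 (r = -9 + 3*(-27040/13184 - 72270/(-7 + 208)) = -9 + 3*(-27040*1/13184 - 72270/201) = -9 + 3*(-845/412 - 72270*1/201) = -9 + 3*(-845/412 - 24090/67) = -9 + 3*(-9981695/27604) = -9 - 29945085/27604 = -30193521/27604 ≈ -1093.8)
173094/(-83792) + r/(-146678) = 173094/(-83792) - 30193521/27604/(-146678) = 173094*(-1/83792) - 30193521/27604*(-1/146678) = -86547/41896 + 30193521/4048899512 = -5455548723582/2650510843043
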